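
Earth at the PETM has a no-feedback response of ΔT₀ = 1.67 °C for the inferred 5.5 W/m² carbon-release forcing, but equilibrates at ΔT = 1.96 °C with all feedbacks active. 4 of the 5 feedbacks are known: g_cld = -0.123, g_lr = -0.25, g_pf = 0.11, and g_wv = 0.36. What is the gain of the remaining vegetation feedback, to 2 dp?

Amplification A = ΔT/ΔT₀ = 1.96/1.67 = 1.174.
Total gain g = 1 − 1/A = 1 − 1/1.174 = 0.1482.
Known gains sum to -0.123 − 0.25 + 0.11 + 0.36 = 0.097.
g_veg = 0.1482 − 0.097 = 0.05.

0.05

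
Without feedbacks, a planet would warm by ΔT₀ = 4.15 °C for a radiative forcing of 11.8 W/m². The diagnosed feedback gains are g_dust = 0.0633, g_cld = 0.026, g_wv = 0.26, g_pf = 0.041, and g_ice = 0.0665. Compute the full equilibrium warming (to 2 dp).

7.64 °C

Total gain g = 0.0633 + 0.026 + 0.26 + 0.041 + 0.0665 = 0.4568.
Amplification A = 1/(1 − 0.4568) = 1.841.
ΔT = 4.15 × 1.841 = 7.64 °C.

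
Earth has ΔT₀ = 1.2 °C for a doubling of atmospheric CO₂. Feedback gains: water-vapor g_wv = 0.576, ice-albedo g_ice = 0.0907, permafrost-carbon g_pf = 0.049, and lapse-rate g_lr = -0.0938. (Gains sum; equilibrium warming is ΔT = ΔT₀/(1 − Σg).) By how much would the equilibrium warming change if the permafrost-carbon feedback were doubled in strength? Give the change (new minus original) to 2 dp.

0.47 °C

Original: g = 0.6219, ΔT = 1.2/(1−0.6219) = 3.1738 °C.
With doubled permafrost-carbon: g' = 0.6709, ΔT' = 1.2/(1−0.6709) = 3.6463 °C.
Change = 3.6463 − 3.1738 = 0.47 °C.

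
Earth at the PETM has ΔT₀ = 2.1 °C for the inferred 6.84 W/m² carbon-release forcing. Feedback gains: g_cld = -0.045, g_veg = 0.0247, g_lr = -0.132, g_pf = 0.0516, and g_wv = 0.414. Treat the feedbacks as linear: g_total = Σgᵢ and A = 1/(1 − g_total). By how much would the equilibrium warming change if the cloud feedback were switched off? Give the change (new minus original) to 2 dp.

Original: g = 0.3133, ΔT = 2.1/(1−0.3133) = 3.0581 °C.
Without cloud: g' = 0.3583, ΔT' = 2.1/(1−0.3583) = 3.2726 °C.
Change = 3.2726 − 3.0581 = 0.21 °C.

0.21 °C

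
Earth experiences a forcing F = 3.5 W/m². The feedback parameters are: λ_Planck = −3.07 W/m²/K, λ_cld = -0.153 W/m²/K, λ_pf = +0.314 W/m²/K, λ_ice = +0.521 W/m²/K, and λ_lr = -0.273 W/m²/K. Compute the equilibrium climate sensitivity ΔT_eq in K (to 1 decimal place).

Net feedback parameter λ = (−3.07) + (-0.153) + (+0.314) + (+0.521) + (-0.273) = -2.661 W/m²/K.
ΔT = −F/λ = −3.5/(-2.661) = 1.3 K.

1.3 K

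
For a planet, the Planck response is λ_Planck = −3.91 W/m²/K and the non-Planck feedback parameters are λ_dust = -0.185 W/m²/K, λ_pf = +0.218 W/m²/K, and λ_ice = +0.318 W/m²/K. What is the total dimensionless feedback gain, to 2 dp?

Convert to gains: g_dust = -0.185/3.91 = -0.04731; g_pf = 0.218/3.91 = 0.05575; g_ice = 0.318/3.91 = 0.08133.
Total gain g = 0.08977.

0.09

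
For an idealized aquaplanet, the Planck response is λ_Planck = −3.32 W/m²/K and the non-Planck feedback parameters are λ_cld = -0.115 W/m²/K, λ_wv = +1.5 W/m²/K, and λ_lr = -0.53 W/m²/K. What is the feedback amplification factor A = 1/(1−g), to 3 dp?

Convert to gains: g_cld = -0.115/3.32 = -0.03464; g_wv = 1.5/3.32 = 0.4518; g_lr = -0.53/3.32 = -0.1596.
Total gain g = 0.25756.
A = 1/(1 − 0.25756) = 1.347.

1.347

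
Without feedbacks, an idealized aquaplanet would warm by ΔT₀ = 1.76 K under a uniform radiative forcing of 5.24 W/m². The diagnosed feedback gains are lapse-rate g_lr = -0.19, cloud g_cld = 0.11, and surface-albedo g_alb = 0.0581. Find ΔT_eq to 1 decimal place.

1.7 K

Total gain g = -0.19 + 0.11 + 0.0581 = -0.0219.
Amplification A = 1/(1 + 0.0219) = 0.9786.
ΔT = 1.76 × 0.9786 = 1.7 K.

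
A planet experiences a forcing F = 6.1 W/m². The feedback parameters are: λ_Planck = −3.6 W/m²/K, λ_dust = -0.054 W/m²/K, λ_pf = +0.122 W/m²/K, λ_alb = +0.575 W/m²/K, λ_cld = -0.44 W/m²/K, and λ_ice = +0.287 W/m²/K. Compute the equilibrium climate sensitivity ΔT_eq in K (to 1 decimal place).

2.0 K

Net feedback parameter λ = (−3.6) + (-0.054) + (+0.122) + (+0.575) + (-0.44) + (+0.287) = -3.11 W/m²/K.
ΔT = −F/λ = −6.1/(-3.11) = 2.0 K.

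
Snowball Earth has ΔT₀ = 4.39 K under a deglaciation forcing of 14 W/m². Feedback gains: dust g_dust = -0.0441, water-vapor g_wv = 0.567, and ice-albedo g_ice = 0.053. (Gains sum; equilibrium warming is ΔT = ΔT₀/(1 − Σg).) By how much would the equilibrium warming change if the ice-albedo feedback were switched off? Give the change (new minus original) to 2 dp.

-1.15 K

Original: g = 0.5759, ΔT = 4.39/(1−0.5759) = 10.3513 K.
Without ice-albedo: g' = 0.5229, ΔT' = 4.39/(1−0.5229) = 9.2014 K.
Change = 9.2014 − 10.3513 = -1.15 K.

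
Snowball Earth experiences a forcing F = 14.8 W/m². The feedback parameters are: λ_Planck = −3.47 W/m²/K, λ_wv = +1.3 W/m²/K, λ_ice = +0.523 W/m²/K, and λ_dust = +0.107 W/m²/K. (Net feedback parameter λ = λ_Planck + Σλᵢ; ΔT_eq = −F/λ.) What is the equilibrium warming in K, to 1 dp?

9.6 K

Net feedback parameter λ = (−3.47) + (+1.3) + (+0.523) + (+0.107) = -1.54 W/m²/K.
ΔT = −F/λ = −14.8/(-1.54) = 9.6 K.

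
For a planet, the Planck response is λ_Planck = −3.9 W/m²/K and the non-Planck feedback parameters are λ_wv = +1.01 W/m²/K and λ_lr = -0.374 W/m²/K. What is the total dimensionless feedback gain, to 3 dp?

0.163

Convert to gains: g_wv = 1.01/3.9 = 0.259; g_lr = -0.374/3.9 = -0.0959.
Total gain g = 0.1631.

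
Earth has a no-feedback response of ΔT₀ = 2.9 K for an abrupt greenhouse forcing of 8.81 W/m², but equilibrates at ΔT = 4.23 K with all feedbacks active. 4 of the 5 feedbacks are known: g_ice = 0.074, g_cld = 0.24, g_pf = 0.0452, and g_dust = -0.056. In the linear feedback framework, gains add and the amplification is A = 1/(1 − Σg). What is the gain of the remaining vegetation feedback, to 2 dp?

0.01

Amplification A = ΔT/ΔT₀ = 4.23/2.9 = 1.459.
Total gain g = 1 − 1/A = 1 − 1/1.459 = 0.3146.
Known gains sum to 0.074 + 0.24 + 0.0452 − 0.056 = 0.3032.
g_veg = 0.3146 − 0.3032 = 0.01.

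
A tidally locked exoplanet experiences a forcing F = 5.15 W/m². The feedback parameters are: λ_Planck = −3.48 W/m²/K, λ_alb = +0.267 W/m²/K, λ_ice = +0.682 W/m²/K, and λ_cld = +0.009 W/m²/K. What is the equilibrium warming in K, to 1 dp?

2.0 K

Net feedback parameter λ = (−3.48) + (+0.267) + (+0.682) + (+0.009) = -2.522 W/m²/K.
ΔT = −F/λ = −5.15/(-2.522) = 2.0 K.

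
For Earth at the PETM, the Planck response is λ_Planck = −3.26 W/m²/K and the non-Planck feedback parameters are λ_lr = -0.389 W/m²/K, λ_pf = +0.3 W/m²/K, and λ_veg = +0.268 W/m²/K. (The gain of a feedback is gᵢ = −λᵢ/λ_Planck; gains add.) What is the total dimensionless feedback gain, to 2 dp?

Convert to gains: g_lr = -0.389/3.26 = -0.1193; g_pf = 0.3/3.26 = 0.09202; g_veg = 0.268/3.26 = 0.08221.
Total gain g = 0.05493.

0.05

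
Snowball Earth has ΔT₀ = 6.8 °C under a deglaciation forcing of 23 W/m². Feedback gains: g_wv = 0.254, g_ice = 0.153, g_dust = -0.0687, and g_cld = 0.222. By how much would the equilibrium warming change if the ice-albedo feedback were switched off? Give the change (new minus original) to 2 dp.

-3.99 °C

Original: g = 0.5603, ΔT = 6.8/(1−0.5603) = 15.4651 °C.
Without ice-albedo: g' = 0.4073, ΔT' = 6.8/(1−0.4073) = 11.4729 °C.
Change = 11.4729 − 15.4651 = -3.99 °C.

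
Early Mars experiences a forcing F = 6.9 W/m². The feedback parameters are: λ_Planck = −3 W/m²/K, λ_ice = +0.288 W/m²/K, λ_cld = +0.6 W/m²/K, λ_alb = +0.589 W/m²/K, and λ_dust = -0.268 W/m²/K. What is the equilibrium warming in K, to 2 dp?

Net feedback parameter λ = (−3) + (+0.288) + (+0.6) + (+0.589) + (-0.268) = -1.791 W/m²/K.
ΔT = −F/λ = −6.9/(-1.791) = 3.85 K.

3.85 K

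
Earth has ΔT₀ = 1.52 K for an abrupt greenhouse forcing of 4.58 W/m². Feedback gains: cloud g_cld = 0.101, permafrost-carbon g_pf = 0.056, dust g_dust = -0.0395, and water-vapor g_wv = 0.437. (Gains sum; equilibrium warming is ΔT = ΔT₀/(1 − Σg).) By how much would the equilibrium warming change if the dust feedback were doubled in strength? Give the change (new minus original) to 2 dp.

Original: g = 0.5545, ΔT = 1.52/(1−0.5545) = 3.4119 K.
With doubled dust: g' = 0.515, ΔT' = 1.52/(1−0.515) = 3.1340 K.
Change = 3.1340 − 3.4119 = -0.28 K.

-0.28 K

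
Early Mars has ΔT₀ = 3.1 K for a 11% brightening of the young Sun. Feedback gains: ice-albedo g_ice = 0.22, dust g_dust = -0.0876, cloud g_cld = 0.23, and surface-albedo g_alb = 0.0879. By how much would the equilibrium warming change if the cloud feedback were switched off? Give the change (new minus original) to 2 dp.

Original: g = 0.4503, ΔT = 3.1/(1−0.4503) = 5.6394 K.
Without cloud: g' = 0.2203, ΔT' = 3.1/(1−0.2203) = 3.9759 K.
Change = 3.9759 − 5.6394 = -1.66 K.

-1.66 K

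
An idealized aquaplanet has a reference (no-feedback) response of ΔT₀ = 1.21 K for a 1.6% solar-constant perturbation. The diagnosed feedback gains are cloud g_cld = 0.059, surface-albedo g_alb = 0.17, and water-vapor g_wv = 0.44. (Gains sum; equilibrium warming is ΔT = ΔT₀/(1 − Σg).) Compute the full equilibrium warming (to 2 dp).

3.66 K

Total gain g = 0.059 + 0.17 + 0.44 = 0.669.
Amplification A = 1/(1 − 0.669) = 3.021.
ΔT = 1.21 × 3.021 = 3.66 K.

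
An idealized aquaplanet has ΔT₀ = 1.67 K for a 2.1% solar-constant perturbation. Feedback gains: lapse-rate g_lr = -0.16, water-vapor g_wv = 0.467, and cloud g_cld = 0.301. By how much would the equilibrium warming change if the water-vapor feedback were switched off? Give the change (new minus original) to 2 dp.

Original: g = 0.608, ΔT = 1.67/(1−0.608) = 4.2602 K.
Without water-vapor: g' = 0.141, ΔT' = 1.67/(1−0.141) = 1.9441 K.
Change = 1.9441 − 4.2602 = -2.32 K.

-2.32 K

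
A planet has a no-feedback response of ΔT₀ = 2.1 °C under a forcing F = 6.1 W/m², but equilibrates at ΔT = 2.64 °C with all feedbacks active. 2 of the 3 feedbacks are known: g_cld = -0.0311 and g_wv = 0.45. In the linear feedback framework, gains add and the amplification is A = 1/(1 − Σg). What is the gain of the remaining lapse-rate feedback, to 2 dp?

-0.21

Amplification A = ΔT/ΔT₀ = 2.64/2.1 = 1.257.
Total gain g = 1 − 1/A = 1 − 1/1.257 = 0.2045.
Known gains sum to -0.0311 + 0.45 = 0.4189.
g_lr = 0.2045 − 0.4189 = -0.21.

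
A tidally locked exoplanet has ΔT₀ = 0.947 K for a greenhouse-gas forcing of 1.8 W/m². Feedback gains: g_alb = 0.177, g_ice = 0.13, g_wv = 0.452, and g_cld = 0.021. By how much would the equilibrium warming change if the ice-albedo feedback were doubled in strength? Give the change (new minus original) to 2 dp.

Original: g = 0.78, ΔT = 0.947/(1−0.78) = 4.3045 K.
With doubled ice-albedo: g' = 0.91, ΔT' = 0.947/(1−0.91) = 10.5222 K.
Change = 10.5222 − 4.3045 = 6.22 K.

6.22 K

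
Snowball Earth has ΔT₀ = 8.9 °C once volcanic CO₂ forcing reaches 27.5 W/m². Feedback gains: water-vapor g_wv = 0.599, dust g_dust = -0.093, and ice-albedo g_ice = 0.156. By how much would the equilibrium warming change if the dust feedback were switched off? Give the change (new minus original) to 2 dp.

10.00 °C

Original: g = 0.662, ΔT = 8.9/(1−0.662) = 26.3314 °C.
Without dust: g' = 0.755, ΔT' = 8.9/(1−0.755) = 36.3265 °C.
Change = 36.3265 − 26.3314 = 10.00 °C.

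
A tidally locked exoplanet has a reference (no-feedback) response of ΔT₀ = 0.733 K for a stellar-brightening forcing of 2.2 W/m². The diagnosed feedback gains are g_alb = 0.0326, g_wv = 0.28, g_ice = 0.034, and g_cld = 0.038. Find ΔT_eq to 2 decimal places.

Total gain g = 0.0326 + 0.28 + 0.034 + 0.038 = 0.3846.
Amplification A = 1/(1 − 0.3846) = 1.625.
ΔT = 0.733 × 1.625 = 1.19 K.

1.19 K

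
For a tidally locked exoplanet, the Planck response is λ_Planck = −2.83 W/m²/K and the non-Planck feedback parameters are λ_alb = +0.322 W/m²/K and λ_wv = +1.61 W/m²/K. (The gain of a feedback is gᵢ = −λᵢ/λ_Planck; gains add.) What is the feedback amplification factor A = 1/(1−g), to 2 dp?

Convert to gains: g_alb = 0.322/2.83 = 0.1138; g_wv = 1.61/2.83 = 0.5689.
Total gain g = 0.6827.
A = 1/(1 − 0.6827) = 3.15.

3.15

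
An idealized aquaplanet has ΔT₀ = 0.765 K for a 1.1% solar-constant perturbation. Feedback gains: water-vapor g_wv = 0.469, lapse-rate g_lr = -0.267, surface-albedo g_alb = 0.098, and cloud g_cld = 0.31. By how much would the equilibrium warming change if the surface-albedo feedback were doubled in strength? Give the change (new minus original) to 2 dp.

0.66 K

Original: g = 0.61, ΔT = 0.765/(1−0.61) = 1.9615 K.
With doubled surface-albedo: g' = 0.708, ΔT' = 0.765/(1−0.708) = 2.6199 K.
Change = 2.6199 − 1.9615 = 0.66 K.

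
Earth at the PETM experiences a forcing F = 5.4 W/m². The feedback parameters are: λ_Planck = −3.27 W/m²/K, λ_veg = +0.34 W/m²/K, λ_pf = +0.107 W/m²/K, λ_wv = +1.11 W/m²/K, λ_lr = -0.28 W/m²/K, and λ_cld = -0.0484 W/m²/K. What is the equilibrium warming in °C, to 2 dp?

Net feedback parameter λ = (−3.27) + (+0.34) + (+0.107) + (+1.11) + (-0.28) + (-0.0484) = -2.0414 W/m²/K.
ΔT = −F/λ = −5.4/(-2.0414) = 2.65 °C.

2.65 °C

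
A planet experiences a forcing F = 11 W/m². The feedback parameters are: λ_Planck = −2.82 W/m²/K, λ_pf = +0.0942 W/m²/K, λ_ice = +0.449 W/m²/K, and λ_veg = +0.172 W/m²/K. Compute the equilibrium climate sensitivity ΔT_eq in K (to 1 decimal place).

Net feedback parameter λ = (−2.82) + (+0.0942) + (+0.449) + (+0.172) = -2.1048 W/m²/K.
ΔT = −F/λ = −11/(-2.1048) = 5.2 K.

5.2 K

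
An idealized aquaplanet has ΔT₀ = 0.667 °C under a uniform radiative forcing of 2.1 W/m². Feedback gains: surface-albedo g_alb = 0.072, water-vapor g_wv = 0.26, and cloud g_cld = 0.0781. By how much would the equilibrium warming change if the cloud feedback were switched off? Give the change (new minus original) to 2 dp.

Original: g = 0.4101, ΔT = 0.667/(1−0.4101) = 1.1307 °C.
Without cloud: g' = 0.332, ΔT' = 0.667/(1−0.332) = 0.9985 °C.
Change = 0.9985 − 1.1307 = -0.13 °C.

-0.13 °C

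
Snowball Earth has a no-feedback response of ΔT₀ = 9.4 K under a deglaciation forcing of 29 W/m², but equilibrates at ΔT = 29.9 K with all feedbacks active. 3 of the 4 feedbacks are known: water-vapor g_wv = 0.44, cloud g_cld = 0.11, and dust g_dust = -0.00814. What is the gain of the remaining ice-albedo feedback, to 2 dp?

Amplification A = ΔT/ΔT₀ = 29.9/9.4 = 3.181.
Total gain g = 1 − 1/A = 1 − 1/3.181 = 0.6856.
Known gains sum to 0.44 + 0.11 − 0.00814 = 0.54186.
g_ice = 0.6856 − 0.54186 = 0.14.

0.14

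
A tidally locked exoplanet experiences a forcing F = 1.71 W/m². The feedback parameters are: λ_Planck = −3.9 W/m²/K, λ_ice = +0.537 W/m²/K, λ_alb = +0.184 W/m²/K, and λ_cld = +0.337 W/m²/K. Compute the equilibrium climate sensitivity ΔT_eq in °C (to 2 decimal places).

Net feedback parameter λ = (−3.9) + (+0.537) + (+0.184) + (+0.337) = -2.842 W/m²/K.
ΔT = −F/λ = −1.71/(-2.842) = 0.60 °C.

0.60 °C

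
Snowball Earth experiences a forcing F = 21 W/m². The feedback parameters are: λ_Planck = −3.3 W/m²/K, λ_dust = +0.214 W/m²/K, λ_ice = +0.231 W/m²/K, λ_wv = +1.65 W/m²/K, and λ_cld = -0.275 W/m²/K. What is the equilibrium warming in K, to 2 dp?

Net feedback parameter λ = (−3.3) + (+0.214) + (+0.231) + (+1.65) + (-0.275) = -1.48 W/m²/K.
ΔT = −F/λ = −21/(-1.48) = 14.19 K.

14.19 K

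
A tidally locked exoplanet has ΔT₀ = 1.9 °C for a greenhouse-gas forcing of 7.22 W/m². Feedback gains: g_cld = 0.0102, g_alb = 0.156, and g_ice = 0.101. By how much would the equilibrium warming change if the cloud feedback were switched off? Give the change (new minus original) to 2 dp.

-0.04 °C

Original: g = 0.2672, ΔT = 1.9/(1−0.2672) = 2.5928 °C.
Without cloud: g' = 0.257, ΔT' = 1.9/(1−0.257) = 2.5572 °C.
Change = 2.5572 − 2.5928 = -0.04 °C.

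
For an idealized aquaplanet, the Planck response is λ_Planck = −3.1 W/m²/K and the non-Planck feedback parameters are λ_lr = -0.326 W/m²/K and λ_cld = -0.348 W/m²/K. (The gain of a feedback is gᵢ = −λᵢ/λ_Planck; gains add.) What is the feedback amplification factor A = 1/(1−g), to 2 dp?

Convert to gains: g_lr = -0.326/3.1 = -0.1052; g_cld = -0.348/3.1 = -0.1123.
Total gain g = -0.2175.
A = 1/(1 + 0.2175) = 0.82.

0.82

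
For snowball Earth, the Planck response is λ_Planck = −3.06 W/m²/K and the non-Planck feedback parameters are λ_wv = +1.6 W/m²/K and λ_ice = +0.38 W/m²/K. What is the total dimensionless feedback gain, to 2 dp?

0.65

Convert to gains: g_wv = 1.6/3.06 = 0.5229; g_ice = 0.38/3.06 = 0.1242.
Total gain g = 0.6471.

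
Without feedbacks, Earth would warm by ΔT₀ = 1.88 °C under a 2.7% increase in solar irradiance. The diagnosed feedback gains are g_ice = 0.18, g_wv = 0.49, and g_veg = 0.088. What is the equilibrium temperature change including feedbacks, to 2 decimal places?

7.77 °C

Total gain g = 0.18 + 0.49 + 0.088 = 0.758.
Amplification A = 1/(1 − 0.758) = 4.132.
ΔT = 1.88 × 4.132 = 7.77 °C.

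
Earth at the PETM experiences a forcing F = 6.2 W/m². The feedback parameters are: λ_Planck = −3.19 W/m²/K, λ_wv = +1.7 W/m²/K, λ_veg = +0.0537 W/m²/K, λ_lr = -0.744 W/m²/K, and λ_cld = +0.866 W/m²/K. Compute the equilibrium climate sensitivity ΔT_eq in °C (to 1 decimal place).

Net feedback parameter λ = (−3.19) + (+1.7) + (+0.0537) + (-0.744) + (+0.866) = -1.3143 W/m²/K.
ΔT = −F/λ = −6.2/(-1.3143) = 4.7 °C.

4.7 °C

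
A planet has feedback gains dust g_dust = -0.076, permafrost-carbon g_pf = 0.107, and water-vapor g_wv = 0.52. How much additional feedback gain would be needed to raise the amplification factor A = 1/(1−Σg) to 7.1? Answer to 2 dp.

0.31

Current total gain = 0.551.
Target gain for A = 7.1: g* = 1 − 1/7.1 = 0.8592.
Additional gain needed = 0.8592 − 0.551 = 0.31.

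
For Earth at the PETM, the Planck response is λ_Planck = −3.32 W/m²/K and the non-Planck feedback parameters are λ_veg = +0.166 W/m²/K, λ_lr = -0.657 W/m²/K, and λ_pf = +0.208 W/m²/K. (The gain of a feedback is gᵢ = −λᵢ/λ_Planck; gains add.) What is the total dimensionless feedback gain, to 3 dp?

Convert to gains: g_veg = 0.166/3.32 = 0.05; g_lr = -0.657/3.32 = -0.1979; g_pf = 0.208/3.32 = 0.06265.
Total gain g = -0.08525.

-0.085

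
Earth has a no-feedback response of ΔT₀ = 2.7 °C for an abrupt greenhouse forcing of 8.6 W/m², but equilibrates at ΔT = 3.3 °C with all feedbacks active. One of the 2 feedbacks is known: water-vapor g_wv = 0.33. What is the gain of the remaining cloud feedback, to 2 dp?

-0.15

Amplification A = ΔT/ΔT₀ = 3.3/2.7 = 1.222.
Total gain g = 1 − 1/A = 1 − 1/1.222 = 0.1817.
The known gain is 0.33.
g_cld = 0.1817 − 0.33 = -0.15.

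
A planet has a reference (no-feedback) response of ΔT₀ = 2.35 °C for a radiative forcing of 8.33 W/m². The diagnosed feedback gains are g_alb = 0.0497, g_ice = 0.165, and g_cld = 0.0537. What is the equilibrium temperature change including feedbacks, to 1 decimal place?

Total gain g = 0.0497 + 0.165 + 0.0537 = 0.2684.
Amplification A = 1/(1 − 0.2684) = 1.367.
ΔT = 2.35 × 1.367 = 3.2 °C.

3.2 °C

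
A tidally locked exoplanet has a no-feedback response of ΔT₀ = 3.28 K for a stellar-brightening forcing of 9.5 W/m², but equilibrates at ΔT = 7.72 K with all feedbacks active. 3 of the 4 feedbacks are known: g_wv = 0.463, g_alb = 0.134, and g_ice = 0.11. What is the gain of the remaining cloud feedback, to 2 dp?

Amplification A = ΔT/ΔT₀ = 7.72/3.28 = 2.354.
Total gain g = 1 − 1/A = 1 − 1/2.354 = 0.5752.
Known gains sum to 0.463 + 0.134 + 0.11 = 0.707.
g_cld = 0.5752 − 0.707 = -0.13.

-0.13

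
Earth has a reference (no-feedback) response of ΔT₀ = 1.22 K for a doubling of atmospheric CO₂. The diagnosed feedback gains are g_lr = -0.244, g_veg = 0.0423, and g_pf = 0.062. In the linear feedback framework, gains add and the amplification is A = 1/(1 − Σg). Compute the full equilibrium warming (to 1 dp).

Total gain g = -0.244 + 0.0423 + 0.062 = -0.1397.
Amplification A = 1/(1 + 0.1397) = 0.8774.
ΔT = 1.22 × 0.8774 = 1.1 K.

1.1 K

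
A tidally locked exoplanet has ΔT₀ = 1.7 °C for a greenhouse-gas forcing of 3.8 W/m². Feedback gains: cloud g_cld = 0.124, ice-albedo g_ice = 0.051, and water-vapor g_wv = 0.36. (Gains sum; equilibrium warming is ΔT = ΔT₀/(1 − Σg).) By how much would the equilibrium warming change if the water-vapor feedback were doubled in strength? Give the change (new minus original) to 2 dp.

12.53 °C

Original: g = 0.535, ΔT = 1.7/(1−0.535) = 3.6559 °C.
With doubled water-vapor: g' = 0.895, ΔT' = 1.7/(1−0.895) = 16.1905 °C.
Change = 16.1905 − 3.6559 = 12.53 °C.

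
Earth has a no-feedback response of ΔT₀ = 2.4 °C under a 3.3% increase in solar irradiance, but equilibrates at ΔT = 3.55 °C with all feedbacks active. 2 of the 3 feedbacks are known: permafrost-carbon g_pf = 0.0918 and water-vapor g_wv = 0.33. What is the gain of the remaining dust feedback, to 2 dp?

Amplification A = ΔT/ΔT₀ = 3.55/2.4 = 1.479.
Total gain g = 1 − 1/A = 1 − 1/1.479 = 0.3239.
Known gains sum to 0.0918 + 0.33 = 0.4218.
g_dust = 0.3239 − 0.4218 = -0.10.

-0.10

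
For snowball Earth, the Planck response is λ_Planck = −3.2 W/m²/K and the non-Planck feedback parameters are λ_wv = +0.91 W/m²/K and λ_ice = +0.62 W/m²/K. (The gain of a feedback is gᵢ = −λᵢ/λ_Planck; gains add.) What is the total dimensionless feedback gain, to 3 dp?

0.478

Convert to gains: g_wv = 0.91/3.2 = 0.2844; g_ice = 0.62/3.2 = 0.1937.
Total gain g = 0.4781.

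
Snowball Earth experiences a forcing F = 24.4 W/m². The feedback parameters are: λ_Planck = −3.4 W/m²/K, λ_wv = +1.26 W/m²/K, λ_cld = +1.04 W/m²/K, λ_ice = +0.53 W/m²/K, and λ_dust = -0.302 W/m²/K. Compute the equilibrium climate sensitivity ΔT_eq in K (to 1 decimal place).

28.0 K

Net feedback parameter λ = (−3.4) + (+1.26) + (+1.04) + (+0.53) + (-0.302) = -0.872 W/m²/K.
ΔT = −F/λ = −24.4/(-0.872) = 28.0 K.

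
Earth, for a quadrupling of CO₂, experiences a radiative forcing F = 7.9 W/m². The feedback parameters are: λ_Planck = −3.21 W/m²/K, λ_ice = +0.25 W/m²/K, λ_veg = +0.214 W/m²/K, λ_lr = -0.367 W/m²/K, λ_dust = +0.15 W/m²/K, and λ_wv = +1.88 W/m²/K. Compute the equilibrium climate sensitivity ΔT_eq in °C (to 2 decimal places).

7.29 °C

Net feedback parameter λ = (−3.21) + (+0.25) + (+0.214) + (-0.367) + (+0.15) + (+1.88) = -1.083 W/m²/K.
ΔT = −F/λ = −7.9/(-1.083) = 7.29 °C.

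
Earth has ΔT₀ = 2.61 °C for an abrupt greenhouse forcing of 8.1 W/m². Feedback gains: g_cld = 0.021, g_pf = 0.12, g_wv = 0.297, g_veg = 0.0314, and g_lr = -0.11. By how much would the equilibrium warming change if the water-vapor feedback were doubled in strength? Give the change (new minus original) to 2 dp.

3.52 °C

Original: g = 0.3594, ΔT = 2.61/(1−0.3594) = 4.0743 °C.
With doubled water-vapor: g' = 0.6564, ΔT' = 2.61/(1−0.6564) = 7.5960 °C.
Change = 7.5960 − 4.0743 = 3.52 °C.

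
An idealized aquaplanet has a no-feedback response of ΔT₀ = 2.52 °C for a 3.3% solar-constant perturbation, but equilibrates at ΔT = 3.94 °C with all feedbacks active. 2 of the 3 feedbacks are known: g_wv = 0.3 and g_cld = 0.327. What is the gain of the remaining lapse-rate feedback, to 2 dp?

-0.27

Amplification A = ΔT/ΔT₀ = 3.94/2.52 = 1.563.
Total gain g = 1 − 1/A = 1 − 1/1.563 = 0.3602.
Known gains sum to 0.3 + 0.327 = 0.627.
g_lr = 0.3602 − 0.627 = -0.27.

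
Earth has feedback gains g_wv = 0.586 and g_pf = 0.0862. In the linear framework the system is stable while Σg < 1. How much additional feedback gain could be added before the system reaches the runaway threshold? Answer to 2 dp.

Current total gain = 0.586 + 0.0862 = 0.6722.
Margin to runaway = 1 − 0.6722 = 0.33.

0.33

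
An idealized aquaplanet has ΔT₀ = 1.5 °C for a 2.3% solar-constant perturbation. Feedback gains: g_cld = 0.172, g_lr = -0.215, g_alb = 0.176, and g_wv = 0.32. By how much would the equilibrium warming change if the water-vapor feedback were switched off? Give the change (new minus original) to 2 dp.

-1.01 °C

Original: g = 0.453, ΔT = 1.5/(1−0.453) = 2.7422 °C.
Without water-vapor: g' = 0.133, ΔT' = 1.5/(1−0.133) = 1.7301 °C.
Change = 1.7301 − 2.7422 = -1.01 °C.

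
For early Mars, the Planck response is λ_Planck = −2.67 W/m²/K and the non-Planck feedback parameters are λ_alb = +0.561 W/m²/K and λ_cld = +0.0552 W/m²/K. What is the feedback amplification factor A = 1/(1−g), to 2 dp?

1.30

Convert to gains: g_alb = 0.561/2.67 = 0.2101; g_cld = 0.0552/2.67 = 0.02067.
Total gain g = 0.23077.
A = 1/(1 − 0.23077) = 1.30.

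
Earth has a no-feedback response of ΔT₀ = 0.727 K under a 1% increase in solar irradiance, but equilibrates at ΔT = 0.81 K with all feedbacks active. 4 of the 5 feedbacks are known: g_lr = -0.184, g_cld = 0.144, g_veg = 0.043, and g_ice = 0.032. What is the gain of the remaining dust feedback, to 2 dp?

Amplification A = ΔT/ΔT₀ = 0.81/0.727 = 1.114.
Total gain g = 1 − 1/A = 1 − 1/1.114 = 0.1023.
Known gains sum to -0.184 + 0.144 + 0.043 + 0.032 = 0.035.
g_dust = 0.1023 − 0.035 = 0.07.

0.07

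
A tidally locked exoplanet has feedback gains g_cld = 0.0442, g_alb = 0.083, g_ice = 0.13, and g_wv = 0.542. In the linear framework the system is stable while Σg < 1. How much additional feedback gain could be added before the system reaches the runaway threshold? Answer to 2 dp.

Current total gain = 0.0442 + 0.083 + 0.13 + 0.542 = 0.7992.
Margin to runaway = 1 − 0.7992 = 0.20.

0.20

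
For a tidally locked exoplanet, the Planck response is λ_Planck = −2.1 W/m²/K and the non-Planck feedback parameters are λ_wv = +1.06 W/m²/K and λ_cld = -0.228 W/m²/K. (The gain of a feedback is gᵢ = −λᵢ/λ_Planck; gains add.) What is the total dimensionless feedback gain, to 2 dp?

0.40

Convert to gains: g_wv = 1.06/2.1 = 0.5048; g_cld = -0.228/2.1 = -0.1086.
Total gain g = 0.3962.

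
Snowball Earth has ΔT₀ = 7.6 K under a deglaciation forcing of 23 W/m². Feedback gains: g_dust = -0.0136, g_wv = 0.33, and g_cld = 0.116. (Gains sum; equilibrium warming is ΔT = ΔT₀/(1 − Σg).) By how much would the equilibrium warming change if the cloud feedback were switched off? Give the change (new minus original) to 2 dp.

Original: g = 0.4324, ΔT = 7.6/(1−0.4324) = 13.3897 K.
Without cloud: g' = 0.3164, ΔT' = 7.6/(1−0.3164) = 11.1176 K.
Change = 11.1176 − 13.3897 = -2.27 K.

-2.27 K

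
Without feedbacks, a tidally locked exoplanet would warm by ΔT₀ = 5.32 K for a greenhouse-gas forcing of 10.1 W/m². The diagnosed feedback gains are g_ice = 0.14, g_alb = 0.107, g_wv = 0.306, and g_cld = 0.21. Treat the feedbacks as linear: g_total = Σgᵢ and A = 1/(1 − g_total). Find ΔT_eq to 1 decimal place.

Total gain g = 0.14 + 0.107 + 0.306 + 0.21 = 0.763.
Amplification A = 1/(1 − 0.763) = 4.219.
ΔT = 5.32 × 4.219 = 22.4 K.

22.4 K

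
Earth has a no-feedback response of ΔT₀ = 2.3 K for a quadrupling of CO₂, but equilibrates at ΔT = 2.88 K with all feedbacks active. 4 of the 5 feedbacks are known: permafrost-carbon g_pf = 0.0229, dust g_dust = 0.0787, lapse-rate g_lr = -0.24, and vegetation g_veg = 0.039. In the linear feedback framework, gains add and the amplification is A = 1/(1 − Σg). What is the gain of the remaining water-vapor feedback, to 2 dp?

0.30

Amplification A = ΔT/ΔT₀ = 2.88/2.3 = 1.252.
Total gain g = 1 − 1/A = 1 − 1/1.252 = 0.2013.
Known gains sum to 0.0229 + 0.0787 − 0.24 + 0.039 = -0.0994.
g_wv = 0.2013 + 0.0994 = 0.30.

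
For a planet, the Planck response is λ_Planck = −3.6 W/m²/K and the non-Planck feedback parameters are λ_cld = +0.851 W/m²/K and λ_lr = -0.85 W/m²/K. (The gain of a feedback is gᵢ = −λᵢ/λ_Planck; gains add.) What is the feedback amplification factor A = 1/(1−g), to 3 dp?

Convert to gains: g_cld = 0.851/3.6 = 0.2364; g_lr = -0.85/3.6 = -0.2361.
Total gain g = 0.0003.
A = 1/(1 − 0.0003) = 1.000.

1.000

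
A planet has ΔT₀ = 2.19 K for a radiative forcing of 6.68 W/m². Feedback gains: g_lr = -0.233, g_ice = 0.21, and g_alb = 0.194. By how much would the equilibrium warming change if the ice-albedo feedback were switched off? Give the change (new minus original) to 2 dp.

-0.53 K

Original: g = 0.171, ΔT = 2.19/(1−0.171) = 2.6417 K.
Without ice-albedo: g' = -0.039, ΔT' = 2.19/(1+0.039) = 2.1078 K.
Change = 2.1078 − 2.6417 = -0.53 K.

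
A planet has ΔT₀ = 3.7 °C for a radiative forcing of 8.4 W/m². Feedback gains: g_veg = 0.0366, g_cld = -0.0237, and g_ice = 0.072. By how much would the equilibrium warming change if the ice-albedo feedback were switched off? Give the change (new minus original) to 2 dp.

-0.29 °C

Original: g = 0.0849, ΔT = 3.7/(1−0.0849) = 4.0433 °C.
Without ice-albedo: g' = 0.0129, ΔT' = 3.7/(1−0.0129) = 3.7484 °C.
Change = 3.7484 − 4.0433 = -0.29 °C.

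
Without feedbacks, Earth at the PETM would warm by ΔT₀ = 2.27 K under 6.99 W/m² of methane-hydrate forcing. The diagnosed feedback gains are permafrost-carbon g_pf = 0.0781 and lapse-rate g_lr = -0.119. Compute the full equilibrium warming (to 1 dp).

2.2 K

Total gain g = 0.0781 − 0.119 = -0.0409.
Amplification A = 1/(1 + 0.0409) = 0.9607.
ΔT = 2.27 × 0.9607 = 2.2 K.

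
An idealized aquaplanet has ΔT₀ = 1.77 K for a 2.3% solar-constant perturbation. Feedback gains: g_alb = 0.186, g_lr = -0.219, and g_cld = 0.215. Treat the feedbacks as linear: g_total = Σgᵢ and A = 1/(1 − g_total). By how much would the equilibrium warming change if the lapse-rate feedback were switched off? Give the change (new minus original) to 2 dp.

0.79 K

Original: g = 0.182, ΔT = 1.77/(1−0.182) = 2.1638 K.
Without lapse-rate: g' = 0.401, ΔT' = 1.77/(1−0.401) = 2.9549 K.
Change = 2.9549 − 2.1638 = 0.79 K.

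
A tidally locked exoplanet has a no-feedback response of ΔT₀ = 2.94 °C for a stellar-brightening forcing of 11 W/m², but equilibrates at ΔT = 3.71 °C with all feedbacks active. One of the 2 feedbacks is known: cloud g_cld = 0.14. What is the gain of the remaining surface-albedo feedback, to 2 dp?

Amplification A = ΔT/ΔT₀ = 3.71/2.94 = 1.262.
Total gain g = 1 − 1/A = 1 − 1/1.262 = 0.2076.
The known gain is 0.14.
g_alb = 0.2076 − 0.14 = 0.07.

0.07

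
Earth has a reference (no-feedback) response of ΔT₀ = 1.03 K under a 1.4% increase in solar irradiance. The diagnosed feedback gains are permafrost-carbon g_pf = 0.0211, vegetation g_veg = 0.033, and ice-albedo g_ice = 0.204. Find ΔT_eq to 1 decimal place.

Total gain g = 0.0211 + 0.033 + 0.204 = 0.2581.
Amplification A = 1/(1 − 0.2581) = 1.348.
ΔT = 1.03 × 1.348 = 1.4 K.

1.4 K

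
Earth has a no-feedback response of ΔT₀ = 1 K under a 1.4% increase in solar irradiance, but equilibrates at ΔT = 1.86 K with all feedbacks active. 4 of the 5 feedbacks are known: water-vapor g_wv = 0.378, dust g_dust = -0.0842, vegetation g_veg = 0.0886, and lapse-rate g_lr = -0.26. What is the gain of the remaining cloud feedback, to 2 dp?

Amplification A = ΔT/ΔT₀ = 1.86/1 = 1.86.
Total gain g = 1 − 1/A = 1 − 1/1.86 = 0.4624.
Known gains sum to 0.378 − 0.0842 + 0.0886 − 0.26 = 0.1224.
g_cld = 0.4624 − 0.1224 = 0.34.

0.34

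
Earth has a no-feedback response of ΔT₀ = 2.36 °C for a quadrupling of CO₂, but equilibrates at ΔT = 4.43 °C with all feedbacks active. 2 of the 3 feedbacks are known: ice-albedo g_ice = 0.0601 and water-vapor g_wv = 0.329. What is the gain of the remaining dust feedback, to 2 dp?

0.08

Amplification A = ΔT/ΔT₀ = 4.43/2.36 = 1.877.
Total gain g = 1 − 1/A = 1 − 1/1.877 = 0.4672.
Known gains sum to 0.0601 + 0.329 = 0.3891.
g_dust = 0.4672 − 0.3891 = 0.08.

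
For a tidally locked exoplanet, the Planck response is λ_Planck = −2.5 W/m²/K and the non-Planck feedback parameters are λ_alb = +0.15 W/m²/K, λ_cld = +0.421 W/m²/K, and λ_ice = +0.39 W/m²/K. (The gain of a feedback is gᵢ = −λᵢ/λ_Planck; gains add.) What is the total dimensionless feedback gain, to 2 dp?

0.38

Convert to gains: g_alb = 0.15/2.5 = 0.06; g_cld = 0.421/2.5 = 0.1684; g_ice = 0.39/2.5 = 0.156.
Total gain g = 0.3844.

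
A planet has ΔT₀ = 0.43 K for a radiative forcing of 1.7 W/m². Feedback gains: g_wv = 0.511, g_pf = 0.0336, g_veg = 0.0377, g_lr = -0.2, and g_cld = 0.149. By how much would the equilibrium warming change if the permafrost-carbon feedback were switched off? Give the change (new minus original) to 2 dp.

-0.06 K

Original: g = 0.5313, ΔT = 0.43/(1−0.5313) = 0.9174 K.
Without permafrost-carbon: g' = 0.4977, ΔT' = 0.43/(1−0.4977) = 0.8561 K.
Change = 0.8561 − 0.9174 = -0.06 K.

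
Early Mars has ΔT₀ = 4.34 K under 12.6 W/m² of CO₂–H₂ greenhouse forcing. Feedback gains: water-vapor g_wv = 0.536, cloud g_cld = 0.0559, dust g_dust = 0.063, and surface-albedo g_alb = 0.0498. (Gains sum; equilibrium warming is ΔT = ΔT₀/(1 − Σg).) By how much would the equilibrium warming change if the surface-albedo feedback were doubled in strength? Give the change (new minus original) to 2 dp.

2.98 K

Original: g = 0.7047, ΔT = 4.34/(1−0.7047) = 14.6969 K.
With doubled surface-albedo: g' = 0.7545, ΔT' = 4.34/(1−0.7545) = 17.6782 K.
Change = 17.6782 − 14.6969 = 2.98 K.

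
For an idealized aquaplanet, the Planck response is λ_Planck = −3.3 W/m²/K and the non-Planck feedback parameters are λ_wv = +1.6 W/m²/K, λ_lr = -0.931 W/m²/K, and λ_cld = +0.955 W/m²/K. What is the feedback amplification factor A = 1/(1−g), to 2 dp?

1.97

Convert to gains: g_wv = 1.6/3.3 = 0.4848; g_lr = -0.931/3.3 = -0.2821; g_cld = 0.955/3.3 = 0.2894.
Total gain g = 0.4921.
A = 1/(1 − 0.4921) = 1.97.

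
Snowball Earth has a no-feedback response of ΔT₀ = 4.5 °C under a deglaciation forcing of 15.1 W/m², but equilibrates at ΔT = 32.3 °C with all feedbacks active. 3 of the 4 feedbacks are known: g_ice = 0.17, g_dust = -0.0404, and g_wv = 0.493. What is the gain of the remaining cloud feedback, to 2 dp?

0.24

Amplification A = ΔT/ΔT₀ = 32.3/4.5 = 7.178.
Total gain g = 1 − 1/A = 1 − 1/7.178 = 0.8607.
Known gains sum to 0.17 − 0.0404 + 0.493 = 0.6226.
g_cld = 0.8607 − 0.6226 = 0.24.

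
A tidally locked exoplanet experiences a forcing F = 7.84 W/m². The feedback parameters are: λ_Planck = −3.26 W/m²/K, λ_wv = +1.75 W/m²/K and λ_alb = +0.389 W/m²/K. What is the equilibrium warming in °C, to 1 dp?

Net feedback parameter λ = (−3.26) + (+1.75) + (+0.389) = -1.121 W/m²/K.
ΔT = −F/λ = −7.84/(-1.121) = 7.0 °C.

7.0 °C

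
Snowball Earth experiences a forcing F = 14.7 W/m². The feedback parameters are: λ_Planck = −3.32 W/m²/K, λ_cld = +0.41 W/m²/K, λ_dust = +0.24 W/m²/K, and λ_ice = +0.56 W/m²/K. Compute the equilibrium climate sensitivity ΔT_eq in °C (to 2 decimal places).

6.97 °C

Net feedback parameter λ = (−3.32) + (+0.41) + (+0.24) + (+0.56) = -2.11 W/m²/K.
ΔT = −F/λ = −14.7/(-2.11) = 6.97 °C.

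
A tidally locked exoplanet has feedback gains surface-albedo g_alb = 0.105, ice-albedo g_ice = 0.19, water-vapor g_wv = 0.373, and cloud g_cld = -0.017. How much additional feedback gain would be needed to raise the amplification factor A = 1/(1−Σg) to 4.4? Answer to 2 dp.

0.12

Current total gain = 0.651.
Target gain for A = 4.4: g* = 1 − 1/4.4 = 0.7727.
Additional gain needed = 0.7727 − 0.651 = 0.12.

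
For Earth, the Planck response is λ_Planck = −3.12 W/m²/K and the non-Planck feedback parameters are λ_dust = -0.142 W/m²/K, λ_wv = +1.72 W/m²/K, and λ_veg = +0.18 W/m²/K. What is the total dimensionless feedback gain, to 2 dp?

Convert to gains: g_dust = -0.142/3.12 = -0.04551; g_wv = 1.72/3.12 = 0.5513; g_veg = 0.18/3.12 = 0.05769.
Total gain g = 0.56348.

0.56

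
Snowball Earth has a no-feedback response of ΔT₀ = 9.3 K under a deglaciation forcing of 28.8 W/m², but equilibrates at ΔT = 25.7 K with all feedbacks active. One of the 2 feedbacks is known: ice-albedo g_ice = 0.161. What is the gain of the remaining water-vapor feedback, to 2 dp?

Amplification A = ΔT/ΔT₀ = 25.7/9.3 = 2.763.
Total gain g = 1 − 1/A = 1 − 1/2.763 = 0.6381.
The known gain is 0.161.
g_wv = 0.6381 − 0.161 = 0.48.

0.48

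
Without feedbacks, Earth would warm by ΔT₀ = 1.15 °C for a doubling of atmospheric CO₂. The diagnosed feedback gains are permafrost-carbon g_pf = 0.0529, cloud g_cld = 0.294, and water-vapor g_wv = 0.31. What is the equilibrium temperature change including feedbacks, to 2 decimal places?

3.35 °C

Total gain g = 0.0529 + 0.294 + 0.31 = 0.6569.
Amplification A = 1/(1 − 0.6569) = 2.915.
ΔT = 1.15 × 2.915 = 3.35 °C.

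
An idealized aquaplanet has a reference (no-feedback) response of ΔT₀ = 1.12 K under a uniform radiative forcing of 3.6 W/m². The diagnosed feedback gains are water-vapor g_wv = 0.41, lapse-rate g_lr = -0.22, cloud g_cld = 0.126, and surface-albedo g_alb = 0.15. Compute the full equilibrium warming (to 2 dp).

2.10 K

Total gain g = 0.41 − 0.22 + 0.126 + 0.15 = 0.466.
Amplification A = 1/(1 − 0.466) = 1.873.
ΔT = 1.12 × 1.873 = 2.10 K.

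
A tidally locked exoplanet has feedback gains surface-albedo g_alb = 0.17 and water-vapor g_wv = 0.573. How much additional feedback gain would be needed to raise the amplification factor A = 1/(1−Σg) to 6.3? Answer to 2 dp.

Current total gain = 0.743.
Target gain for A = 6.3: g* = 1 − 1/6.3 = 0.8413.
Additional gain needed = 0.8413 − 0.743 = 0.10.

0.10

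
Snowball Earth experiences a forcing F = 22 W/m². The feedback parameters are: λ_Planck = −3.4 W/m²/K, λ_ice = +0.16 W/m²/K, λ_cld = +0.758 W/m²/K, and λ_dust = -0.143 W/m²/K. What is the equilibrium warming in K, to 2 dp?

Net feedback parameter λ = (−3.4) + (+0.16) + (+0.758) + (-0.143) = -2.625 W/m²/K.
ΔT = −F/λ = −22/(-2.625) = 8.38 K.

8.38 K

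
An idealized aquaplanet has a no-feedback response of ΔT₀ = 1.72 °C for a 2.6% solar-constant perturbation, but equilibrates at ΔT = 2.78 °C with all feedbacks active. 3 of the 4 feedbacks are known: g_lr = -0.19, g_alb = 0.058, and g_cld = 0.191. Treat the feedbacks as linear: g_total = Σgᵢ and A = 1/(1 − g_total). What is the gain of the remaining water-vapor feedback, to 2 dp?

Amplification A = ΔT/ΔT₀ = 2.78/1.72 = 1.616.
Total gain g = 1 − 1/A = 1 − 1/1.616 = 0.3812.
Known gains sum to -0.19 + 0.058 + 0.191 = 0.059.
g_wv = 0.3812 − 0.059 = 0.32.

0.32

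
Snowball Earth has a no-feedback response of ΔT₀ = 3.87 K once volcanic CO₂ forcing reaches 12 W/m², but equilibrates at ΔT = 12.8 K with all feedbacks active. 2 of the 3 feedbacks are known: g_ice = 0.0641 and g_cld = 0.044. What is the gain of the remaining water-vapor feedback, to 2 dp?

Amplification A = ΔT/ΔT₀ = 12.8/3.87 = 3.307.
Total gain g = 1 − 1/A = 1 − 1/3.307 = 0.6976.
Known gains sum to 0.0641 + 0.044 = 0.1081.
g_wv = 0.6976 − 0.1081 = 0.59.

0.59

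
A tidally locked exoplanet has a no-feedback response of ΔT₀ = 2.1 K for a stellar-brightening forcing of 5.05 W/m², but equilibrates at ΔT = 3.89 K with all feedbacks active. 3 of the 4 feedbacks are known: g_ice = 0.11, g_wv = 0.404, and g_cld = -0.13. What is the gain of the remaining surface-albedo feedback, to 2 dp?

0.08

Amplification A = ΔT/ΔT₀ = 3.89/2.1 = 1.852.
Total gain g = 1 − 1/A = 1 − 1/1.852 = 0.46.
Known gains sum to 0.11 + 0.404 − 0.13 = 0.384.
g_alb = 0.46 − 0.384 = 0.08.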